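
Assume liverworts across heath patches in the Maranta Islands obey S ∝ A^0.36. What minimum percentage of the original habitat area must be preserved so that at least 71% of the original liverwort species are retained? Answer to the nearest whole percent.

Need (A_new/A_old)^0.36 = 0.71, so A_new/A_old = 0.71^(1/0.36) = 0.71^2.778
ln(A_new/A_old) = ln 0.71 / 0.36 = -0.3425 / 0.36 = -0.9514
A_new/A_old = e^-0.9514 ≈ 0.3862

39%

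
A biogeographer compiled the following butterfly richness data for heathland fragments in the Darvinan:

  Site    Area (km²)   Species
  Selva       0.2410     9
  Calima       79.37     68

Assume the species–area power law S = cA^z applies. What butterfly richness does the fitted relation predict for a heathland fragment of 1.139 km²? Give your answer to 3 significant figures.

15.5

z = ln(68/9) / ln(79.37/0.241) = 2.0223 / 5.7971 = 0.3488
c = 9 / 0.241^0.3488 = 9 / 0.6087 = 14.79
S₃ = 14.79 × 1.139^0.3488 = 14.79 × 1.046 ≈ 15.47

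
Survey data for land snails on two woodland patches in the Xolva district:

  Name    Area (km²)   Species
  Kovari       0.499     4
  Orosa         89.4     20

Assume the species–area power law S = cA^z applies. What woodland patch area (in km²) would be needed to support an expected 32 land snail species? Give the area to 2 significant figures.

z = ln(20/4) / ln(89.4/0.499) = 1.6094 / 5.1883 = 0.3102
c = 4 / 0.499^0.3102 = 4 / 0.806 = 4.963
A = (32/4.963)^(1/0.3102) ⇒ ln A = ln(6.448)/0.3102 = 6.0082
A = e^6.0082 ≈ 406.8 km²

410 km²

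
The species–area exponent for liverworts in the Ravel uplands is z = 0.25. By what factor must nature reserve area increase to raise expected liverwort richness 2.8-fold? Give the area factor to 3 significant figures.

61.5

(A₂/A₁)^0.25 = 2.8, so A₂/A₁ = 2.8^(1/0.25) = 2.8^4
ln(A₂/A₁) = ln 2.8 / 0.25 = 1.0296 / 0.25 = 4.1185
A₂/A₁ = e^4.1185 ≈ 61.47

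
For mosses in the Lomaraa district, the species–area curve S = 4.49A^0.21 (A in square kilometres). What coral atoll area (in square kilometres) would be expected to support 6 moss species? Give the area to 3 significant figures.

3.98 square kilometres

6 = 4.49 × A^0.21  ⇒  A^0.21 = 6/4.49 = 1.336
ln A = ln(1.336) / 0.21 = 0.2899 / 0.21 = 1.3805
A = e^1.3805 ≈ 3.977 square kilometres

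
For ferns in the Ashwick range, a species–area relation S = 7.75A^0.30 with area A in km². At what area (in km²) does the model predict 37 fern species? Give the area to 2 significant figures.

37 = 7.75 × A^0.3  ⇒  A^0.3 = 37/7.75 = 4.774
ln A = ln(4.774) / 0.3 = 1.5632 / 0.3 = 5.2108
A = e^5.2108 ≈ 183.2 km²

180 km²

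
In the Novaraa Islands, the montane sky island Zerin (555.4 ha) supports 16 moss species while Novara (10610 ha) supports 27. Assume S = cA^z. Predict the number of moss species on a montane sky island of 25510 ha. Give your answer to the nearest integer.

z = ln(27/16) / ln(10610/555.4) = 0.5232 / 2.9499 = 0.1774
c = 16 / 555.4^0.1774 = 16 / 3.068 = 5.215
S₃ = 5.215 × 25510^0.1774 = 5.215 × 6.049 ≈ 31.55

32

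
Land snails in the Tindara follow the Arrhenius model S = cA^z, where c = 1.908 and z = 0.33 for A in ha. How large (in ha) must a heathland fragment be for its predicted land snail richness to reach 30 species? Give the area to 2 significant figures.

4200 ha

30 = 1.908 × A^0.33  ⇒  A^0.33 = 30/1.908 = 15.72
ln A = ln(15.72) / 0.33 = 2.7551 / 0.33 = 8.3489
A = e^8.3489 ≈ 4226 ha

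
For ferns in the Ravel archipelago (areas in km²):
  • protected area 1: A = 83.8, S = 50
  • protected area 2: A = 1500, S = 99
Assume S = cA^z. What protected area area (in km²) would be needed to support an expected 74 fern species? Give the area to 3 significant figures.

z = ln(99/50) / ln(1500/83.8) = 0.6831 / 2.8848 = 0.2368
c = 50 / 83.8^0.2368 = 50 / 2.854 = 17.52
A = (74/17.52)^(1/0.2368) ⇒ ln A = ln(4.223)/0.2368 = 6.0841
A = e^6.0841 ≈ 438.8 km²

439 km²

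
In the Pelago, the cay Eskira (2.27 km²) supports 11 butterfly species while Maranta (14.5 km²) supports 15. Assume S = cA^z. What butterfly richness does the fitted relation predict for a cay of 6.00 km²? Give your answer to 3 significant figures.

12.9

z = ln(15/11) / ln(14.5/2.27) = 0.3102 / 1.8544 = 0.1673
c = 11 / 2.27^0.1673 = 11 / 1.147 = 9.591
S₃ = 9.591 × 6^0.1673 = 9.591 × 1.349 ≈ 12.94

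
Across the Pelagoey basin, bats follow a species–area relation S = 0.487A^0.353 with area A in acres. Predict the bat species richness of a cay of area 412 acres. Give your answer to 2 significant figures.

S = 0.487 × 412^0.353 = 0.487 × 8.376 ≈ 4.079

4.1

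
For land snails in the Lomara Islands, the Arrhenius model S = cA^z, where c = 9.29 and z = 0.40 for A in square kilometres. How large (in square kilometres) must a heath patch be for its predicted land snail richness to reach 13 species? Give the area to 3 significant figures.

2.32 square kilometres

13 = 9.29 × A^0.4  ⇒  A^0.4 = 13/9.29 = 1.399
ln A = ln(1.399) / 0.4 = 0.3360 / 0.4 = 0.8400
A = e^0.8400 ≈ 2.316 square kilometres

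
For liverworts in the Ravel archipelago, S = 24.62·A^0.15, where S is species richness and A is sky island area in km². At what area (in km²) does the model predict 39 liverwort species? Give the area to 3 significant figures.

39 = 24.62 × A^0.15  ⇒  A^0.15 = 39/24.62 = 1.584
ln A = ln(1.584) / 0.15 = 0.4600 / 0.15 = 3.0667
A = e^3.0667 ≈ 21.47 km²

21.5 km²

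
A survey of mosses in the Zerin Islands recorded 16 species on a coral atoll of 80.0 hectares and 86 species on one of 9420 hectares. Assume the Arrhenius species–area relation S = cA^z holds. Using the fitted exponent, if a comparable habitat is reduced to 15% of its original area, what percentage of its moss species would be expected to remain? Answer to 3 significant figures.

51.2%

z = ln(86/16) / ln(9420/80) = 1.6818 / 4.7686 = 0.3527
S_new/S_old = (A_new/A_old)^z = 0.15^0.3527 = exp(0.3527 × -1.8971) = 0.5122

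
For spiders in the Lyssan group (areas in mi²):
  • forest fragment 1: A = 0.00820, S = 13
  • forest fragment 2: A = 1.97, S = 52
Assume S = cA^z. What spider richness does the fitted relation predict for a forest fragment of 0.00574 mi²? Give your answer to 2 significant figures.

z = ln(52/13) / ln(1.97/0.0082) = 1.3863 / 5.4817 = 0.2529
c = 13 / 0.0082^0.2529 = 13 / 0.2968 = 43.81
S₃ = 43.81 × 0.00574^0.2529 = 43.81 × 0.2712 ≈ 11.88

12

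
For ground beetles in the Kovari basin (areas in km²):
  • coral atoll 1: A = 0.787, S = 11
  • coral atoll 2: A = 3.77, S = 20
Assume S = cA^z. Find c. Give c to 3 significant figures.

12.1

z = ln(S₂/S₁) / ln(A₂/A₁) = ln(20/11) / ln(3.77/0.787) = 0.5978 / 1.5666 = 0.3816
c = S₁ / A₁^z = 11 / 0.787^0.3816 = 11 / 0.9126 = 12.05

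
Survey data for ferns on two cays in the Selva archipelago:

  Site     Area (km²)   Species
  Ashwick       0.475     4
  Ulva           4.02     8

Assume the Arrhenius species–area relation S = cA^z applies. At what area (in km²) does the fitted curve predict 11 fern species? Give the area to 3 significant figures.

10.7 km²

z = ln(8/4) / ln(4.02/0.475) = 0.6931 / 2.1357 = 0.3245
c = 4 / 0.475^0.3245 = 4 / 0.7854 = 5.093
A = (11/5.093)^(1/0.3245) ⇒ ln A = ln(2.16)/0.3245 = 2.3725
A = e^2.3725 ≈ 10.72 km²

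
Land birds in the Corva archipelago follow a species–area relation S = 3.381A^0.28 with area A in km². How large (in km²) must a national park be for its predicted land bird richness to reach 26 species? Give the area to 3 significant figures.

1460 km²

26 = 3.381 × A^0.28  ⇒  A^0.28 = 26/3.381 = 7.69
ln A = ln(7.69) / 0.28 = 2.0399 / 0.28 = 7.2854
A = e^7.2854 ≈ 1459 km²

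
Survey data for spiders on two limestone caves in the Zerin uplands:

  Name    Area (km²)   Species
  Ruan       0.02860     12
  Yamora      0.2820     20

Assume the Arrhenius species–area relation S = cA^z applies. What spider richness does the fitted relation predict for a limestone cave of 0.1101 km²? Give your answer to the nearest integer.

z = ln(20/12) / ln(0.282/0.0286) = 0.5108 / 2.2885 = 0.2232
c = 12 / 0.0286^0.2232 = 12 / 0.4523 = 26.53
S₃ = 26.53 × 0.1101^0.2232 = 26.53 × 0.6111 ≈ 16.21

16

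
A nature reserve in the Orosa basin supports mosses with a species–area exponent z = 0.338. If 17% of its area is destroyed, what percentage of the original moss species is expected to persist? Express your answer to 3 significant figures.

93.9%

S_new/S_old = (A_new/A_old)^z = 0.83^0.338
= exp(0.338 × ln 0.83) = exp(0.338 × -0.1863) = exp(-0.0630) ≈ 0.939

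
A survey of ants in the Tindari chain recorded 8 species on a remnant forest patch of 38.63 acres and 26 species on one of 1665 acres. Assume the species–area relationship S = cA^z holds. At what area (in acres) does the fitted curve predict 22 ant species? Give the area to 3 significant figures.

z = ln(26/8) / ln(1665/38.63) = 1.1787 / 3.7636 = 0.3132
c = 8 / 38.63^0.3132 = 8 / 3.14 = 2.547
A = (22/2.547)^(1/0.3132) ⇒ ln A = ln(8.636)/0.3132 = 6.8842
A = e^6.8842 ≈ 976.7 acres

977 acres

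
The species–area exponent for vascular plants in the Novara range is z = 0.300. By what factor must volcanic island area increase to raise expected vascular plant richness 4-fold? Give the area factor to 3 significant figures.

102

(A₂/A₁)^0.3 = 4, so A₂/A₁ = 4^(1/0.3) = 4^3.333
ln(A₂/A₁) = ln 4 / 0.3 = 1.3863 / 0.3 = 4.6210
A₂/A₁ = e^4.6210 ≈ 101.6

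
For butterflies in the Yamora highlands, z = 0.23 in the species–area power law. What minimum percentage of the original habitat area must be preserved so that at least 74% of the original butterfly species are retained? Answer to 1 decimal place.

27.0%

Need (A_new/A_old)^0.23 = 0.74, so A_new/A_old = 0.74^(1/0.23) = 0.74^4.348
ln(A_new/A_old) = ln 0.74 / 0.23 = -0.3011 / 0.23 = -1.3092
A_new/A_old = e^-1.3092 ≈ 0.27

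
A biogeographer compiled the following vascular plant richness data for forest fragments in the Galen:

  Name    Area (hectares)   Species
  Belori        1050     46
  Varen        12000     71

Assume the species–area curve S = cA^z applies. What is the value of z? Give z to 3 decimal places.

Taking logs: ln S = ln c + z ln A, so z = (ln S₂ − ln S₁)/(ln A₂ − ln A₁).
z = ln(71/46) / ln(12000/1050) = ln(1.543) / ln(11.43) = 0.4340 / 2.4361 = 0.1782

0.178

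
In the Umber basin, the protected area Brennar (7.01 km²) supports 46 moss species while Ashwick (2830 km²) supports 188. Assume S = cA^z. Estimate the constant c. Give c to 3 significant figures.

z = ln(S₂/S₁) / ln(A₂/A₁) = ln(188/46) / ln(2830/7.01) = 1.4078 / 6.0007 = 0.2346
c = S₁ / A₁^z = 46 / 7.01^0.2346 = 46 / 1.579 = 29.13

29.1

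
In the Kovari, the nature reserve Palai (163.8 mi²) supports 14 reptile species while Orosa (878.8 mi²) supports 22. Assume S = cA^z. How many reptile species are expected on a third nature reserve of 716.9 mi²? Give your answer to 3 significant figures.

z = ln(22/14) / ln(878.8/163.8) = 0.4520 / 1.6799 = 0.2691
c = 14 / 163.8^0.2691 = 14 / 3.942 = 3.551
S₃ = 3.551 × 716.9^0.2691 = 3.551 × 5.865 ≈ 20.83

20.8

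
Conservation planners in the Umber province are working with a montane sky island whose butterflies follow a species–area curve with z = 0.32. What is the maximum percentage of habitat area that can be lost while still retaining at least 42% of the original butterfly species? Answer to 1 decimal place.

93.4%

Need (A_new/A_old)^0.32 = 0.42, so A_new/A_old = 0.42^(1/0.32) = 0.42^3.125
ln(A_new/A_old) = ln 0.42 / 0.32 = -0.8675 / 0.32 = -2.7109
A_new/A_old = e^-2.7109 ≈ 0.06647
Fraction that can be lost = 1 − 0.06647 = 0.9335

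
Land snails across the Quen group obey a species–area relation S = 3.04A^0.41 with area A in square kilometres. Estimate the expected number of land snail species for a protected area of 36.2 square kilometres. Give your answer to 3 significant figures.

13.2

S = 3.04 × 36.2^0.41
ln S = ln 3.04 + 0.41 × ln 36.2 = 1.1119 + 0.41 × 3.5891 = 2.5834
S = e^2.5834 ≈ 13.24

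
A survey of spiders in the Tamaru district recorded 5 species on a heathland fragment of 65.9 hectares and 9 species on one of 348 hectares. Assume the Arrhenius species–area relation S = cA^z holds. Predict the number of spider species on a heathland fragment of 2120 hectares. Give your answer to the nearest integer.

17

z = ln(9/5) / ln(348/65.9) = 0.5878 / 1.6641 = 0.3532
c = 5 / 65.9^0.3532 = 5 / 4.39 = 1.139
S₃ = 1.139 × 2120^0.3532 = 1.139 × 14.96 ≈ 17.04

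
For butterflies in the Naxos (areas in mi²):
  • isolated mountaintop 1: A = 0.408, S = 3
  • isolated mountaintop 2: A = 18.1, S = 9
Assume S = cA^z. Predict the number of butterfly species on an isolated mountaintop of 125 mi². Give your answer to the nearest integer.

16

z = ln(9/3) / ln(18.1/0.408) = 1.0986 / 3.7924 = 0.2897
c = 3 / 0.408^0.2897 = 3 / 0.7713 = 3.89
S₃ = 3.89 × 125^0.2897 = 3.89 × 4.05 ≈ 15.75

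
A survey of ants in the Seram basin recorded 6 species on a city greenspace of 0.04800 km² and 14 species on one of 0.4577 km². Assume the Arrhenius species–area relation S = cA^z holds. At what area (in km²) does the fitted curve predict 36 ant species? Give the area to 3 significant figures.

z = ln(14/6) / ln(0.4577/0.048) = 0.8473 / 2.2550 = 0.3757
c = 6 / 0.048^0.3757 = 6 / 0.3195 = 18.78
A = (36/18.78)^(1/0.3757) ⇒ ln A = ln(1.917)/0.3757 = 1.7321
A = e^1.7321 ≈ 5.652 km²

5.65 km²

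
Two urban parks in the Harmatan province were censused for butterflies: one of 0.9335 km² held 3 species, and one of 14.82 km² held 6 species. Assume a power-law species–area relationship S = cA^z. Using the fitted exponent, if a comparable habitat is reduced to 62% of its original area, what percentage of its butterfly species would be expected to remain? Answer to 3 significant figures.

z = ln(6/3) / ln(14.82/0.9335) = 0.6931 / 2.7648 = 0.2507
S_new/S_old = (A_new/A_old)^z = 0.62^0.2507 = exp(0.2507 × -0.4780) = 0.8871

88.7%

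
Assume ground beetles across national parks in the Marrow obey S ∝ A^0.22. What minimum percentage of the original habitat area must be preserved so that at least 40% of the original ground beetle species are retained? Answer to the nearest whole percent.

Need (A_new/A_old)^0.22 = 0.4, so A_new/A_old = 0.4^(1/0.22) = 0.4^4.545
ln(A_new/A_old) = ln 0.4 / 0.22 = -0.9163 / 0.22 = -4.1650
A_new/A_old = e^-4.1650 ≈ 0.01553

2%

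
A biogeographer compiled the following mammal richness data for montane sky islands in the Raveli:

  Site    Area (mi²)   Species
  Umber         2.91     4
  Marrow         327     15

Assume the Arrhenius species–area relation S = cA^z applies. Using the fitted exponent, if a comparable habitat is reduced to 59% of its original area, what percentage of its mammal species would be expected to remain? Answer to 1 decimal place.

86.3%

z = ln(15/4) / ln(327/2.91) = 1.3218 / 4.7218 = 0.2799
S_new/S_old = (A_new/A_old)^z = 0.59^0.2799 = exp(0.2799 × -0.5276) = 0.8627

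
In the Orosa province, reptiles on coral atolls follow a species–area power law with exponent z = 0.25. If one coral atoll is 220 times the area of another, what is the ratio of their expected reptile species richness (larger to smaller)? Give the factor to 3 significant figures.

S₂/S₁ = (A₂/A₁)^z = 220^0.25
ln(S₂/S₁) = 0.25 × ln 220 = 0.25 × 5.3936 = 1.3484
S₂/S₁ = e^1.3484 ≈ 3.851

3.85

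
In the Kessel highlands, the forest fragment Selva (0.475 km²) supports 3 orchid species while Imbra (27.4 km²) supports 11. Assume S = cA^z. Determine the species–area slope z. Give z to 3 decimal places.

Taking logs: ln S = ln c + z ln A, so z = (ln S₂ − ln S₁)/(ln A₂ − ln A₁).
z = ln(11/3) / ln(27.4/0.475) = ln(3.667) / ln(57.68) = 1.2993 / 4.0550 = 0.3204

0.320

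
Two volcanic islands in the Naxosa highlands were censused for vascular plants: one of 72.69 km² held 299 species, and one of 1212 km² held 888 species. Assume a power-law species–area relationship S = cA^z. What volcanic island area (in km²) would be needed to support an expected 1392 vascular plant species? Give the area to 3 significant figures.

z = ln(888/299) / ln(1212/72.69) = 1.0885 / 2.8138 = 0.3869
c = 299 / 72.69^0.3869 = 299 / 5.249 = 56.96
A = (1392/56.96)^(1/0.3869) ⇒ ln A = ln(24.44)/0.3869 = 8.2620
A = e^8.2620 ≈ 3874 km²

3870 km²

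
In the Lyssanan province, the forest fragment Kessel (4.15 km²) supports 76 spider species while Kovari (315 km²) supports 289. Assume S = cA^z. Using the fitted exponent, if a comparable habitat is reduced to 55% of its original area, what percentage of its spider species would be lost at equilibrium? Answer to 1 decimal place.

16.8%

z = ln(289/76) / ln(315/4.15) = 1.3357 / 4.3295 = 0.3085
S_new/S_old = (A_new/A_old)^z = 0.55^0.3085 = exp(0.3085 × -0.5978) = 0.8316
Fraction lost = 1 − 0.8316 = 0.1684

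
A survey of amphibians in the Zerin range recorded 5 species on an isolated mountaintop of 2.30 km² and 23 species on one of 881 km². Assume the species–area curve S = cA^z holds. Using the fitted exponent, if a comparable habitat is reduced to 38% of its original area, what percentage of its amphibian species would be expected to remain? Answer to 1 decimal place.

78.0%

z = ln(23/5) / ln(881/2.3) = 1.5261 / 5.9481 = 0.2566
S_new/S_old = (A_new/A_old)^z = 0.38^0.2566 = exp(0.2566 × -0.9676) = 0.7802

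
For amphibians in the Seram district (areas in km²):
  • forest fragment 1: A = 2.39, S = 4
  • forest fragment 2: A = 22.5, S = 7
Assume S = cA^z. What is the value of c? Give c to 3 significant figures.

3.22

z = ln(S₂/S₁) / ln(A₂/A₁) = ln(7/4) / ln(22.5/2.39) = 0.5596 / 2.2422 = 0.2496
c = S₁ / A₁^z = 4 / 2.39^0.2496 = 4 / 1.243 = 3.218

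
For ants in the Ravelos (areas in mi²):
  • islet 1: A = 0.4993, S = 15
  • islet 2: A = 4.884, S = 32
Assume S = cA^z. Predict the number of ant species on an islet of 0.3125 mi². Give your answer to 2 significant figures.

13

z = ln(32/15) / ln(4.884/0.4993) = 0.7577 / 2.2805 = 0.3322
c = 15 / 0.4993^0.3322 = 15 / 0.7939 = 18.89
S₃ = 18.89 × 0.3125^0.3322 = 18.89 × 0.6795 ≈ 12.84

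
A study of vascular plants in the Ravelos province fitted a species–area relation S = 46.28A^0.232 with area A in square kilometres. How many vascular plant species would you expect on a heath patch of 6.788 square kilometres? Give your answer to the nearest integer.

72

S = 46.28 × 6.788^0.232 = 46.28 × 1.559 ≈ 72.17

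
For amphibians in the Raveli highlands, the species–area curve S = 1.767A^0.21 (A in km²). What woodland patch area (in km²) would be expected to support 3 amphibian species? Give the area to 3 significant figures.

3 = 1.767 × A^0.21  ⇒  A^0.21 = 3/1.767 = 1.698
ln A = ln(1.698) / 0.21 = 0.5293 / 0.21 = 2.5206
A = e^2.5206 ≈ 12.44 km²

12.4 km²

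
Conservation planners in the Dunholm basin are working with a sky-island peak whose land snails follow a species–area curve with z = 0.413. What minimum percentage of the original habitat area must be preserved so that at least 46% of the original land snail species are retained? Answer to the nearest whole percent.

Need (A_new/A_old)^0.413 = 0.46, so A_new/A_old = 0.46^(1/0.413) = 0.46^2.421
ln(A_new/A_old) = ln 0.46 / 0.413 = -0.7765 / 0.413 = -1.8802
A_new/A_old = e^-1.8802 ≈ 0.1526

15%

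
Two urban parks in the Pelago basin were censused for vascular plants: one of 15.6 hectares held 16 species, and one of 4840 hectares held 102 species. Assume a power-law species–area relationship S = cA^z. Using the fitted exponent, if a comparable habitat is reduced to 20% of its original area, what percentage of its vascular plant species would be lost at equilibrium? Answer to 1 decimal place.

z = ln(102/16) / ln(4840/15.6) = 1.8524 / 5.7374 = 0.3229
S_new/S_old = (A_new/A_old)^z = 0.2^0.3229 = exp(0.3229 × -1.6094) = 0.5947
Fraction lost = 1 − 0.5947 = 0.4053

40.5%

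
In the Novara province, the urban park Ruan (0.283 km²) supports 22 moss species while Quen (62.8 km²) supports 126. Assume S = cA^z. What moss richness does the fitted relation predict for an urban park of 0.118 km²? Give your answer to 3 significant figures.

z = ln(126/22) / ln(62.8/0.283) = 1.7452 / 5.4023 = 0.3231
c = 22 / 0.283^0.3231 = 22 / 0.6651 = 33.08
S₃ = 33.08 × 0.118^0.3231 = 33.08 × 0.5014 ≈ 16.58

16.6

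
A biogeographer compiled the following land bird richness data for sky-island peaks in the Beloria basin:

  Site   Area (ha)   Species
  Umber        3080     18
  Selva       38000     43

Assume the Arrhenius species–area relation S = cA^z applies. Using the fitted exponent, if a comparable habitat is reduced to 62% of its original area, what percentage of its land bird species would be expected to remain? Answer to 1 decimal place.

84.7%

z = ln(43/18) / ln(38000/3080) = 0.8708 / 2.5127 = 0.3466
S_new/S_old = (A_new/A_old)^z = 0.62^0.3466 = exp(0.3466 × -0.4780) = 0.8473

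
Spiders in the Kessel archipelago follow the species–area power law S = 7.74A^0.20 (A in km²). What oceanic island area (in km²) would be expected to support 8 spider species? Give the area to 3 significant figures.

8 = 7.74 × A^0.2  ⇒  A^0.2 = 8/7.74 = 1.034
ln A = ln(1.034) / 0.2 = 0.0330 / 0.2 = 0.1652
A = e^0.1652 ≈ 1.18 km²

1.18 km²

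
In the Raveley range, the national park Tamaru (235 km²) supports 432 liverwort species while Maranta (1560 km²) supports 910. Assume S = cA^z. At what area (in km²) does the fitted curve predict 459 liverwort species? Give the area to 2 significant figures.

z = ln(910/432) / ln(1560/235) = 0.7450 / 1.8929 = 0.3936
c = 432 / 235^0.3936 = 432 / 8.575 = 50.38
A = (459/50.38)^(1/0.3936) ⇒ ln A = ln(9.111)/0.3936 = 5.6136
A = e^5.6136 ≈ 274.1 km²

270 km²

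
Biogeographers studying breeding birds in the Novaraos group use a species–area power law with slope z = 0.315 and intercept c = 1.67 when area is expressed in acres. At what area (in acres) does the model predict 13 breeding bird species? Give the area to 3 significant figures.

13 = 1.67 × A^0.315  ⇒  A^0.315 = 13/1.67 = 7.784
ln A = ln(7.784) / 0.315 = 2.0521 / 0.315 = 6.5147
A = e^6.5147 ≈ 675 acres

675 acres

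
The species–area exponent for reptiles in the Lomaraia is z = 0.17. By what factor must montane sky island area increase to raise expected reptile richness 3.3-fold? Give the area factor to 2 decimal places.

(A₂/A₁)^0.17 = 3.3, so A₂/A₁ = 3.3^(1/0.17) = 3.3^5.882
ln(A₂/A₁) = ln 3.3 / 0.17 = 1.1939 / 0.17 = 7.0231
A₂/A₁ = e^7.0231 ≈ 1122

1122.23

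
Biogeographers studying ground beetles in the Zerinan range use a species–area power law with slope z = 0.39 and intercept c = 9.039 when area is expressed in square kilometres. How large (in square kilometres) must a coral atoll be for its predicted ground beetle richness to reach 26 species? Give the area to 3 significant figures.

15.0 square kilometres

26 = 9.039 × A^0.39  ⇒  A^0.39 = 26/9.039 = 2.876
ln A = ln(2.876) / 0.39 = 1.0565 / 0.39 = 2.7091
A = e^2.7091 ≈ 15.02 square kilometres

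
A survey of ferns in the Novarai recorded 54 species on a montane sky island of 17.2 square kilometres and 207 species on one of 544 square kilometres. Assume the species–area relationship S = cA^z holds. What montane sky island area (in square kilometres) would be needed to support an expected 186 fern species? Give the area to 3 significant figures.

z = ln(207/54) / ln(544/17.2) = 1.3437 / 3.4540 = 0.3890
c = 54 / 17.2^0.3890 = 54 / 3.025 = 17.85
A = (186/17.85)^(1/0.3890) ⇒ ln A = ln(10.42)/0.3890 = 6.0240
A = e^6.0240 ≈ 413.2 square kilometres

413 square kilometres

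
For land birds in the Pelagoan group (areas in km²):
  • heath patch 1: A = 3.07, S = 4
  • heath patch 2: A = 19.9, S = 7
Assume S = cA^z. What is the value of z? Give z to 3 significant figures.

0.299

Taking logs: ln S = ln c + z ln A, so z = (ln S₂ − ln S₁)/(ln A₂ − ln A₁).
z = ln(7/4) / ln(19.9/3.07) = ln(1.75) / ln(6.482) = 0.5596 / 1.8690 = 0.2994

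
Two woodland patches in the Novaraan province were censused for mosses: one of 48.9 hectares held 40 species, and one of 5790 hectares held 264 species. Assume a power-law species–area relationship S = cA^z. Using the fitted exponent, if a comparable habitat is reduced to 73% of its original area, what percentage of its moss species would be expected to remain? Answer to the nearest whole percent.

z = ln(264/40) / ln(5790/48.9) = 1.8871 / 4.7741 = 0.3953
S_new/S_old = (A_new/A_old)^z = 0.73^0.3953 = exp(0.3953 × -0.3147) = 0.883

88%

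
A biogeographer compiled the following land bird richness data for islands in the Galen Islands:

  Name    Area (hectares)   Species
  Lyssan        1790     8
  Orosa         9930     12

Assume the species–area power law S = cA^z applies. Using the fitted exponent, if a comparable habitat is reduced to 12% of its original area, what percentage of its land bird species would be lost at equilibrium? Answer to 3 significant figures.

z = ln(12/8) / ln(9930/1790) = 0.4055 / 1.7133 = 0.2367
S_new/S_old = (A_new/A_old)^z = 0.12^0.2367 = exp(0.2367 × -2.1203) = 0.6055
Fraction lost = 1 − 0.6055 = 0.3945

39.5%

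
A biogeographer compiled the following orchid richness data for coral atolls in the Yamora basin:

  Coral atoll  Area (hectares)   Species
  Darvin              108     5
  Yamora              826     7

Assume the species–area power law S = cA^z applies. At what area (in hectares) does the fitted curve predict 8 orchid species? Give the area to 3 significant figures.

1850 hectares

z = ln(7/5) / ln(826/108) = 0.3365 / 2.0345 = 0.1654
c = 5 / 108^0.1654 = 5 / 2.169 = 2.305
A = (8/2.305)^(1/0.1654) ⇒ ln A = ln(3.471)/0.1654 = 7.5240
A = e^7.5240 ≈ 1852 hectares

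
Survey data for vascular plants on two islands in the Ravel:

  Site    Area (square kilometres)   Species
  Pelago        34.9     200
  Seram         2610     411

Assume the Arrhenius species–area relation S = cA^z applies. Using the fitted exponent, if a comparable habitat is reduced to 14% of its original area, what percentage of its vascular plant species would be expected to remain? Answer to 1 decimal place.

z = ln(411/200) / ln(2610/34.9) = 0.7203 / 4.3146 = 0.1669
S_new/S_old = (A_new/A_old)^z = 0.14^0.1669 = exp(0.1669 × -1.9661) = 0.7202

72.0%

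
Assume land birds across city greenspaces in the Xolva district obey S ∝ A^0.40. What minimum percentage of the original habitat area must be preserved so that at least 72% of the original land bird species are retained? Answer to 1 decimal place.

44.0%

Need (A_new/A_old)^0.4 = 0.72, so A_new/A_old = 0.72^(1/0.4) = 0.72^2.5
ln(A_new/A_old) = ln 0.72 / 0.4 = -0.3285 / 0.4 = -0.8213
A_new/A_old = e^-0.8213 ≈ 0.4399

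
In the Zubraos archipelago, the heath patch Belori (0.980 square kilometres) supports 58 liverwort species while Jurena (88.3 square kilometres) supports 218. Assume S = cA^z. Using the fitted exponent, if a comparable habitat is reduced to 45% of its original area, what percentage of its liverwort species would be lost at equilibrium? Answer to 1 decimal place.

z = ln(218/58) / ln(88.3/0.98) = 1.3241 / 4.5009 = 0.2942
S_new/S_old = (A_new/A_old)^z = 0.45^0.2942 = exp(0.2942 × -0.7985) = 0.7907
Fraction lost = 1 − 0.7907 = 0.2093

20.9%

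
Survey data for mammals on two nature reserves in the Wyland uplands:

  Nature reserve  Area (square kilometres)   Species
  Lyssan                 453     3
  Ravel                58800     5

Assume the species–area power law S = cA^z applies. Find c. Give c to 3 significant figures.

z = ln(S₂/S₁) / ln(A₂/A₁) = ln(5/3) / ln(58800/453) = 0.5108 / 4.8660 = 0.1050
c = S₁ / A₁^z = 3 / 453^0.1050 = 3 / 1.9 = 1.579

1.58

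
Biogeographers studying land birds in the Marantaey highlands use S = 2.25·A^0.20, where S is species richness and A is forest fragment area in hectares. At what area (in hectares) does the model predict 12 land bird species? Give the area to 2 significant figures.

12 = 2.25 × A^0.2  ⇒  A^0.2 = 12/2.25 = 5.333
ln A = ln(5.333) / 0.2 = 1.6740 / 0.2 = 8.3699
A = e^8.3699 ≈ 4315 hectares

4300 hectares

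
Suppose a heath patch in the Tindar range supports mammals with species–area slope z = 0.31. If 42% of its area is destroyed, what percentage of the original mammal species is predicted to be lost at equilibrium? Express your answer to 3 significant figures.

S_new/S_old = (A_new/A_old)^z = 0.58^0.31
= exp(0.31 × ln 0.58) = exp(0.31 × -0.5447) = exp(-0.1689) ≈ 0.8446
Fraction lost = 1 − 0.8446 = 0.1554

15.5%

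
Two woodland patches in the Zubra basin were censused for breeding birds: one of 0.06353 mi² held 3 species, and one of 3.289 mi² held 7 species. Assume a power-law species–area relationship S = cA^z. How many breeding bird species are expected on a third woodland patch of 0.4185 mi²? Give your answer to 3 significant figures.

z = ln(7/3) / ln(3.289/0.06353) = 0.8473 / 3.9468 = 0.2147
c = 3 / 0.06353^0.2147 = 3 / 0.5534 = 5.421
S₃ = 5.421 × 0.4185^0.2147 = 5.421 × 0.8294 ≈ 4.497

4.50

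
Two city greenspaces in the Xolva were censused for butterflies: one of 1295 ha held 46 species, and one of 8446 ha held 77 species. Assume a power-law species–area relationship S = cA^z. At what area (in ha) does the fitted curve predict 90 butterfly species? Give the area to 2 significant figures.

z = ln(77/46) / ln(8446/1295) = 0.5152 / 1.8752 = 0.2747
c = 46 / 1295^0.2747 = 46 / 7.162 = 6.423
A = (90/6.423)^(1/0.2747) ⇒ ln A = ln(14.01)/0.2747 = 9.6093
A = e^9.6093 ≈ 14903 ha

15000 ha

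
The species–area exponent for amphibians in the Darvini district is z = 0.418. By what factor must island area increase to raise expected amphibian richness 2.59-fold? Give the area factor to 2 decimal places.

9.74

(A₂/A₁)^0.418 = 2.59, so A₂/A₁ = 2.59^(1/0.418) = 2.59^2.392
ln(A₂/A₁) = ln 2.59 / 0.418 = 0.9517 / 0.418 = 2.2767
A₂/A₁ = e^2.2767 ≈ 9.744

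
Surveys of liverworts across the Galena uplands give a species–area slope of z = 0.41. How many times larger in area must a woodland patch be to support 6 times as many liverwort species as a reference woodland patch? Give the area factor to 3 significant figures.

79.1

(A₂/A₁)^0.41 = 6, so A₂/A₁ = 6^(1/0.41) = 6^2.439
ln(A₂/A₁) = ln 6 / 0.41 = 1.7918 / 0.41 = 4.3701
A₂/A₁ = e^4.3701 ≈ 79.06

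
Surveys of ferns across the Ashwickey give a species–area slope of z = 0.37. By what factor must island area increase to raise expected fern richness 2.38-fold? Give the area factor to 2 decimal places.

10.42

(A₂/A₁)^0.37 = 2.38, so A₂/A₁ = 2.38^(1/0.37) = 2.38^2.703
ln(A₂/A₁) = ln 2.38 / 0.37 = 0.8671 / 0.37 = 2.3435
A₂/A₁ = e^2.3435 ≈ 10.42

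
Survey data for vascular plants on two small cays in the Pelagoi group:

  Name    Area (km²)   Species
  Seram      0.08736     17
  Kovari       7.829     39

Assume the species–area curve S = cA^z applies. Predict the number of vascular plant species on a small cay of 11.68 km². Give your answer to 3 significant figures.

42.0

z = ln(39/17) / ln(7.829/0.08736) = 0.8303 / 4.4956 = 0.1847
c = 17 / 0.08736^0.1847 = 17 / 0.6375 = 26.67
S₃ = 26.67 × 11.68^0.1847 = 26.67 × 1.575 ≈ 41.99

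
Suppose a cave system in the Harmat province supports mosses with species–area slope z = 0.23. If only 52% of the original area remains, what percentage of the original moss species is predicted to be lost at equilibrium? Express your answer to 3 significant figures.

S_new/S_old = (A_new/A_old)^z = 0.52^0.23
= exp(0.23 × ln 0.52) = exp(0.23 × -0.6539) = exp(-0.1504) ≈ 0.8604
Fraction lost = 1 − 0.8604 = 0.1396

14.0%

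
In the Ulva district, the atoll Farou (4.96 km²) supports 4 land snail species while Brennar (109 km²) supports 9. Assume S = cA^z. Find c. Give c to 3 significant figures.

z = ln(S₂/S₁) / ln(A₂/A₁) = ln(9/4) / ln(109/4.96) = 0.8109 / 3.0899 = 0.2624
c = S₁ / A₁^z = 4 / 4.96^0.2624 = 4 / 1.522 = 2.627

2.63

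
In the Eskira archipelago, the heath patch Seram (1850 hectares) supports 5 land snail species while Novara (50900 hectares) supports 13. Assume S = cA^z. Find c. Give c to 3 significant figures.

z = ln(S₂/S₁) / ln(A₂/A₁) = ln(13/5) / ln(50900/1850) = 0.9555 / 3.3147 = 0.2883
c = S₁ / A₁^z = 5 / 1850^0.2883 = 5 / 8.746 = 0.5717

0.572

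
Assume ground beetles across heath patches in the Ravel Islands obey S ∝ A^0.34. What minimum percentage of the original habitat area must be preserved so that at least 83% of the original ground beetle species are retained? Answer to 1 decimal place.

Need (A_new/A_old)^0.34 = 0.83, so A_new/A_old = 0.83^(1/0.34) = 0.83^2.941
ln(A_new/A_old) = ln 0.83 / 0.34 = -0.1863 / 0.34 = -0.5480
A_new/A_old = e^-0.5480 ≈ 0.5781

57.8%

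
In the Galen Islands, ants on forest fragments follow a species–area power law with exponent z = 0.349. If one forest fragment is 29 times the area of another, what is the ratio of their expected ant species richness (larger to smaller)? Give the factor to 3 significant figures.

3.24

S₂/S₁ = (A₂/A₁)^z = 29^0.349
ln(S₂/S₁) = 0.349 × ln 29 = 0.349 × 3.3673 = 1.1752
S₂/S₁ = e^1.1752 ≈ 3.239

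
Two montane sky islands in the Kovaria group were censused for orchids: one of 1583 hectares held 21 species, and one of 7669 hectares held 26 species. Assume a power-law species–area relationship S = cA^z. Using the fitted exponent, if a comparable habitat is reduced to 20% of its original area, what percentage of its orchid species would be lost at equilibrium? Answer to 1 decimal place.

z = ln(26/21) / ln(7669/1583) = 0.2136 / 1.5779 = 0.1354
S_new/S_old = (A_new/A_old)^z = 0.2^0.1354 = exp(0.1354 × -1.6094) = 0.8042
Fraction lost = 1 − 0.8042 = 0.1958

19.6%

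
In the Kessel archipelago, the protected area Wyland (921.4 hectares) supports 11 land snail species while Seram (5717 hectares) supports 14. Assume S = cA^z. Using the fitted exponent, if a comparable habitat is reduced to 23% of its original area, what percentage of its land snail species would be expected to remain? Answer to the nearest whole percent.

z = ln(14/11) / ln(5717/921.4) = 0.2412 / 1.8253 = 0.1321
S_new/S_old = (A_new/A_old)^z = 0.23^0.1321 = exp(0.1321 × -1.4697) = 0.8235

82%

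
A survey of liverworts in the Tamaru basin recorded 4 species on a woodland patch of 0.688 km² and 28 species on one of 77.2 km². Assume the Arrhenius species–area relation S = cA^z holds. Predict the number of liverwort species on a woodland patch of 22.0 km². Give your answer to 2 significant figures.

z = ln(28/4) / ln(77.2/0.688) = 1.9459 / 4.7204 = 0.4122
c = 4 / 0.688^0.4122 = 4 / 0.8571 = 4.667
S₃ = 4.667 × 22^0.4122 = 4.667 × 3.576 ≈ 16.69

17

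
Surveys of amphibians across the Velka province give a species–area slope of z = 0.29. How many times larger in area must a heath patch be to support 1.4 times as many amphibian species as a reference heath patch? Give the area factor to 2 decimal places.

3.19

(A₂/A₁)^0.29 = 1.4, so A₂/A₁ = 1.4^(1/0.29) = 1.4^3.448
ln(A₂/A₁) = ln 1.4 / 0.29 = 0.3365 / 0.29 = 1.1602
A₂/A₁ = e^1.1602 ≈ 3.191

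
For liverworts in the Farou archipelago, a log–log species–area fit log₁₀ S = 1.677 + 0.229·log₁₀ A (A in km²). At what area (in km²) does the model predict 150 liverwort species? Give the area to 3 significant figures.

150 = 47.53 × A^0.229  ⇒  A^0.229 = 150/47.53 = 3.156
ln A = ln(3.156) / 0.229 = 1.1492 / 0.229 = 5.0183
A = e^5.0183 ≈ 151.2 km²

151 km²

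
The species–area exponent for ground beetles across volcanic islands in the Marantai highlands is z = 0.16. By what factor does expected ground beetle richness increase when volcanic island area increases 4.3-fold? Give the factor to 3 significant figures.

1.26

S₂/S₁ = (A₂/A₁)^z = 4.3^0.16
ln(S₂/S₁) = 0.16 × ln 4.3 = 0.16 × 1.4586 = 0.2334
S₂/S₁ = e^0.2334 ≈ 1.263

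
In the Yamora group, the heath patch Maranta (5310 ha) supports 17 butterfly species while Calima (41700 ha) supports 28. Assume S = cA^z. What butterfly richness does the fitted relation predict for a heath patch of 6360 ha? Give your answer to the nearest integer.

18

z = ln(28/17) / ln(41700/5310) = 0.4990 / 2.0609 = 0.2421
c = 17 / 5310^0.2421 = 17 / 7.979 = 2.131
S₃ = 2.131 × 6360^0.2421 = 2.131 × 8.335 ≈ 17.76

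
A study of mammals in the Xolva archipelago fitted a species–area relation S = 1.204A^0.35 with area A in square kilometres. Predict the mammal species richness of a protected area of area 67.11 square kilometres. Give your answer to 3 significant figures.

5.25

S = 1.204 × 67.11^0.35
ln S = ln 1.204 + 0.35 × ln 67.11 = 0.1856 + 0.35 × 4.2063 = 1.6579
S = e^1.6579 ≈ 5.248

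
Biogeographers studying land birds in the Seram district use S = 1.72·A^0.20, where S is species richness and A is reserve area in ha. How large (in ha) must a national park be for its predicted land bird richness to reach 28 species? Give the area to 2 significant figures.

28 = 1.72 × A^0.2  ⇒  A^0.2 = 28/1.72 = 16.28
ln A = ln(16.28) / 0.2 = 2.7899 / 0.2 = 13.9494
A = e^13.9494 ≈ 1143268 ha

1100000 ha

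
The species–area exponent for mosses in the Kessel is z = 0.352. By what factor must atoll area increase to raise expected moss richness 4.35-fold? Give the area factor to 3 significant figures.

65.1

(A₂/A₁)^0.352 = 4.35, so A₂/A₁ = 4.35^(1/0.352) = 4.35^2.841
ln(A₂/A₁) = ln 4.35 / 0.352 = 1.4702 / 0.352 = 4.1766
A₂/A₁ = e^4.1766 ≈ 65.15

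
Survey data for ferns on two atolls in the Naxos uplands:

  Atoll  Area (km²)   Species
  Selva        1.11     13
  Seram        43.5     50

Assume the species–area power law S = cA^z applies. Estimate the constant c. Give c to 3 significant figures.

12.5

z = ln(S₂/S₁) / ln(A₂/A₁) = ln(50/13) / ln(43.5/1.11) = 1.3471 / 3.6684 = 0.3672
c = S₁ / A₁^z = 13 / 1.11^0.3672 = 13 / 1.039 = 12.51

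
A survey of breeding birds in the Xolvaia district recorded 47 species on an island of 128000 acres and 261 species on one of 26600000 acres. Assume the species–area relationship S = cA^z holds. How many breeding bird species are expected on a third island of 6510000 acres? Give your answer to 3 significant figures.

z = ln(261/47) / ln(26600000/128000) = 1.7144 / 5.3366 = 0.3212
c = 47 / 128000^0.3212 = 47 / 43.72 = 1.075
S₃ = 1.075 × 6510000^0.3212 = 1.075 × 154.5 ≈ 166.1

166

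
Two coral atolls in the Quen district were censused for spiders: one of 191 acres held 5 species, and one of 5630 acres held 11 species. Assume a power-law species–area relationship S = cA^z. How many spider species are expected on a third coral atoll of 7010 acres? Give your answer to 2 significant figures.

12

z = ln(11/5) / ln(5630/191) = 0.7885 / 3.3836 = 0.2330
c = 5 / 191^0.2330 = 5 / 3.4 = 1.47
S₃ = 1.47 × 7010^0.2330 = 1.47 × 7.873 ≈ 11.58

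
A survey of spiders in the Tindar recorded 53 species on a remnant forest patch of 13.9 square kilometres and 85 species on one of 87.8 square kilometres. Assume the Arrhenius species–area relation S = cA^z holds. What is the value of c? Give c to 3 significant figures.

z = ln(S₂/S₁) / ln(A₂/A₁) = ln(85/53) / ln(87.8/13.9) = 0.4724 / 1.8432 = 0.2563
c = S₁ / A₁^z = 53 / 13.9^0.2563 = 53 / 1.963 = 27

27.0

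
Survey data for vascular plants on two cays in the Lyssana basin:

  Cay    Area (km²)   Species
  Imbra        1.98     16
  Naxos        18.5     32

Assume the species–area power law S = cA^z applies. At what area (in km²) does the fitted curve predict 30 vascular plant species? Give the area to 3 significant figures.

z = ln(32/16) / ln(18.5/1.98) = 0.6931 / 2.2347 = 0.3102
c = 16 / 1.98^0.3102 = 16 / 1.236 = 12.94
A = (30/12.94)^(1/0.3102) ⇒ ln A = ln(2.318)/0.3102 = 2.7097
A = e^2.7097 ≈ 15.02 km²

15.0 km²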